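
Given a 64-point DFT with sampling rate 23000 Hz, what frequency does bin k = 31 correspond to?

The frequency of DFT bin k is: f_k = k * f_s / N
f_31 = 31 * 23000 / 64 = 89125/8 Hz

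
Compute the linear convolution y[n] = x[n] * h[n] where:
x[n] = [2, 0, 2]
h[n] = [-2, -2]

y[n] = sum_k x[k]*h[n-k]. Output length = len(x) + len(h) - 1 = 3 + 2 - 1 = 4.
y[0] = 2*-2 = -4
y[1] = 0*-2 + 2*-2 = -4
y[2] = 2*-2 + 0*-2 = -4
y[3] = 2*-2 = -4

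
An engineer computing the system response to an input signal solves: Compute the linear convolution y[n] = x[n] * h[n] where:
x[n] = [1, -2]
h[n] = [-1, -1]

y[n] = sum_k x[k]*h[n-k]. Output length = len(x) + len(h) - 1 = 2 + 2 - 1 = 3.
y[0] = 1*-1 = -1
y[1] = -2*-1 + 1*-1 = 1
y[2] = -2*-1 = 2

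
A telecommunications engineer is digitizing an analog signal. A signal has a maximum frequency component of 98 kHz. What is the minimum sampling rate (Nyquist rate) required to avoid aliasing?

By the Nyquist-Shannon sampling theorem,
the minimum sampling rate (Nyquist rate) must be at least 2 * f_max.
Nyquist rate = 2 * 98 kHz = 196 kHz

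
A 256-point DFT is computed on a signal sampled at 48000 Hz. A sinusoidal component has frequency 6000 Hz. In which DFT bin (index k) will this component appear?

DFT frequency resolution = f_s/N = 48000/256 = 375/2 Hz
Bin index k = f_signal / resolution = 6000 / 375/2 = 32
The signal frequency 6000 Hz falls in DFT bin k = 32.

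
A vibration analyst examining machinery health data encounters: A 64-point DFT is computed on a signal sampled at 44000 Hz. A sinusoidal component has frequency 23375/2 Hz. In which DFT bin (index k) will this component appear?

DFT frequency resolution = f_s/N = 44000/64 = 1375/2 Hz
Bin index k = f_signal / resolution = 23375/2 / 1375/2 = 17
The signal frequency 23375/2 Hz falls in DFT bin k = 17.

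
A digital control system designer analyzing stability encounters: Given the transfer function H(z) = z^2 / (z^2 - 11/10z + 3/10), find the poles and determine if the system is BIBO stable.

Poles are roots of the denominator: z^2 - 11/10z + 3/10 = 0.
Quadratic formula: z = [-(-11/10) +/- sqrt((-11/10)^2 - 4*(3/10))] / 2
Discriminant = 121/100 - 6/5 = 1/100; sqrt = 1/10.
z = (11/10 +/- 1/10) / 2 => z = 3/5 or z = 1/2.
|p1| = 1/2, |p2| = 3/5.
For BIBO stability, all poles must lie inside the unit circle (|p| < 1).
System is STABLE since both |p| < 1.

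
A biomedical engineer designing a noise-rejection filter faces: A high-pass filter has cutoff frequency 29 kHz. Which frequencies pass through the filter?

A high-pass filter passes all frequencies above the cutoff frequency 29 kHz and attenuates lower frequencies.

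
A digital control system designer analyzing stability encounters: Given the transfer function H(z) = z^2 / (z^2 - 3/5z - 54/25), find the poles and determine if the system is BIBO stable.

Poles are roots of the denominator: z^2 - 3/5z - 54/25 = 0.
Quadratic formula: z = [-(-3/5) +/- sqrt((-3/5)^2 - 4*(-54/25))] / 2
Discriminant = 9/25 + 216/25 = 9; sqrt = 3.
z = (3/5 +/- 3) / 2 => z = 9/5 or z = -6/5.
|p1| = 6/5, |p2| = 9/5.
For BIBO stability, all poles must lie inside the unit circle (|p| < 1).
System is UNSTABLE since at least one |p| >= 1.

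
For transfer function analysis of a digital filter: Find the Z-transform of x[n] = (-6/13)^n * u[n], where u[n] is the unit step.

The Z-transform of a^n * u[n] is z/(z-a) for |z| > |a|.
Here a = -6/13, so X(z) = z/(z - (-6/13)) = 13z/(13z + 6)
ROC: |z| > 6/13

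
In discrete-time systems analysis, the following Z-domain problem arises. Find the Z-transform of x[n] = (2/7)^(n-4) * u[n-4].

Time-shifting property: if X(z) = Z{x[n]}, then Z{x[n-d]} = z^(-d) * X(z)
X(z) = z/(z - 2/7) for x[n] = (2/7)^n * u[n]
Z{x[n-4]} = z^(-4) * z/(z - 2/7) = z^(-3)/(z - 2/7)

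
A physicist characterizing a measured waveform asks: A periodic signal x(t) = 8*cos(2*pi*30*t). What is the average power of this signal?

Average power of A*cos(wt) is A^2/2.
P = 8^2 / 2 = 64/2 = 32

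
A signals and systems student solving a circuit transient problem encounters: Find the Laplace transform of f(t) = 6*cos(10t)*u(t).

Standard pair: cos(wt)*u(t) <-> s/(s^2+w^2)
With w = 10: L{6*cos(10t)*u(t)} = 6s/(s^2+100)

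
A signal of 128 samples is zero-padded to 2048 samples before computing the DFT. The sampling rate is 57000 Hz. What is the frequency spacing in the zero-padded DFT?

Original DFT: N = 128, resolution = f_s/N = 57000/128 = 7125/16 Hz
Zero-padded DFT: N = 2048, resolution = f_s/N = 57000/2048 = 7125/256 Hz
Zero-padding interpolates the spectrum (finer frequency grid)
but does NOT improve the true spectral resolution (ability to resolve close frequencies).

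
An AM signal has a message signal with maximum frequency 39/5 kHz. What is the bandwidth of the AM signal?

In AM (double-sideband), the bandwidth is twice the message frequency.
BW = 2 * f_m = 2 * 39/5 kHz = 78/5 kHz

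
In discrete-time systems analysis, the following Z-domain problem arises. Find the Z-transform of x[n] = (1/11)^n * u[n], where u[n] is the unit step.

The Z-transform of a^n * u[n] is z/(z-a) for |z| > |a|.
Here a = 1/11, so X(z) = z/(z - (1/11)) = 11z/(11z - 1)
ROC: |z| > 1/11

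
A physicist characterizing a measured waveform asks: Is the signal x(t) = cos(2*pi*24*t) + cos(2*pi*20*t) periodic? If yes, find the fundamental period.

f1 = 24 Hz, f2 = 20 Hz
Period T1 = 1/24, T2 = 1/20
Ratio T1/T2 = 20/24, which is rational.
The signal is periodic with fundamental period T = 1/GCD(24,20) = 1/4 s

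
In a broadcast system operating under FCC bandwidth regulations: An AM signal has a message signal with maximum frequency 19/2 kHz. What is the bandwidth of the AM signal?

In AM (double-sideband), the bandwidth is twice the message frequency.
BW = 2 * f_m = 2 * 19/2 kHz = 19 kHz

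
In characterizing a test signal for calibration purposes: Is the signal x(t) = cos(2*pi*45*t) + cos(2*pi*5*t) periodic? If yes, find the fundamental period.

f1 = 45 Hz, f2 = 5 Hz
Period T1 = 1/45, T2 = 1/5
Ratio T1/T2 = 5/45, which is rational.
The signal is periodic with fundamental period T = 1/GCD(45,5) = 1/5 s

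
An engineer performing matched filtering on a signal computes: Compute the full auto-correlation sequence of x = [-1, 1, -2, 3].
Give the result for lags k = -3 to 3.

r_xx[k] = sum_m x[m]*x[m+k], indexed from 0, for k = -3 to 3:
  r_xx[-3] = x[3]*x[0] = -3
  r_xx[-2] = x[2]*x[0] + x[3]*x[1] = 5
  r_xx[-1] = x[1]*x[0] + x[2]*x[1] + x[3]*x[2] = -9
  r_xx[0] = x[0]*x[0] + x[1]*x[1] + x[2]*x[2] + x[3]*x[3] = 15
  r_xx[1] = x[0]*x[1] + x[1]*x[2] + x[2]*x[3] = -9
  r_xx[2] = x[0]*x[2] + x[1]*x[3] = 5
  r_xx[3] = x[0]*x[3] = -3
r_xx = [-3, 5, -9, 15, -9, 5, -3]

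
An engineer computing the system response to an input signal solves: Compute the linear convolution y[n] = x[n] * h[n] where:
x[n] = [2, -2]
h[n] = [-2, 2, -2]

y[n] = sum_k x[k]*h[n-k]. Output length = len(x) + len(h) - 1 = 2 + 3 - 1 = 4.
y[0] = 2*-2 = -4
y[1] = -2*-2 + 2*2 = 8
y[2] = -2*2 + 2*-2 = -8
y[3] = -2*-2 = 4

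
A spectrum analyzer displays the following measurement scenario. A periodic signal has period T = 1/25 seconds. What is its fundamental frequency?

The fundamental frequency is the reciprocal of the period.
f = 1/T = 1/(1/25) = 25 Hz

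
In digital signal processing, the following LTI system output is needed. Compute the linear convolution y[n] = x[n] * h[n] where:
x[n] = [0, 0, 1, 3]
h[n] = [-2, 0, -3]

y[n] = sum_k x[k]*h[n-k]. Output length = len(x) + len(h) - 1 = 4 + 3 - 1 = 6.
y[0] = 0*-2 = 0
y[1] = 0*-2 + 0*0 = 0
y[2] = 1*-2 + 0*0 + 0*-3 = -2
y[3] = 3*-2 + 1*0 + 0*-3 = -6
y[4] = 3*0 + 1*-3 = -3
y[5] = 3*-3 = -9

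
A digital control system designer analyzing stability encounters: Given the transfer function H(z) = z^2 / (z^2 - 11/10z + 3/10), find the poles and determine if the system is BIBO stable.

Poles are roots of the denominator: z^2 - 11/10z + 3/10 = 0.
Quadratic formula: z = [-(-11/10) +/- sqrt((-11/10)^2 - 4*(3/10))] / 2
Discriminant = 121/100 - 6/5 = 1/100; sqrt = 1/10.
z = (11/10 +/- 1/10) / 2 => z = 3/5 or z = 1/2.
|p1| = 3/5, |p2| = 1/2.
For BIBO stability, all poles must lie inside the unit circle (|p| < 1).
System is STABLE since both |p| < 1.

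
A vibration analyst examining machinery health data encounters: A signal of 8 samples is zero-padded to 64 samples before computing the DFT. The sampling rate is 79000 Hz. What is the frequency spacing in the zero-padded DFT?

Original DFT: N = 8, resolution = f_s/N = 79000/8 = 9875 Hz
Zero-padded DFT: N = 64, resolution = f_s/N = 79000/64 = 9875/8 Hz
Zero-padding interpolates the spectrum (finer frequency grid)
but does NOT improve the true spectral resolution (ability to resolve close frequencies).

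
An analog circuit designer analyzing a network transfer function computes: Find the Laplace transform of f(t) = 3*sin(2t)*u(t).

Standard pair: sin(wt)*u(t) <-> w/(s^2+w^2)
With w = 2: L{3*sin(2t)*u(t)} = 6/(s^2+4)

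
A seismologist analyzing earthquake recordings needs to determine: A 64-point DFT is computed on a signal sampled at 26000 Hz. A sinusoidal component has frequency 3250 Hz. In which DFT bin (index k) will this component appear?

DFT frequency resolution = f_s/N = 26000/64 = 1625/4 Hz
Bin index k = f_signal / resolution = 3250 / 1625/4 = 8
The signal frequency 3250 Hz falls in DFT bin k = 8.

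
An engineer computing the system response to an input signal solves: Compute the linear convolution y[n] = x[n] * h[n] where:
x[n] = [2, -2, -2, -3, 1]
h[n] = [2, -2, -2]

y[n] = sum_k x[k]*h[n-k]. Output length = len(x) + len(h) - 1 = 5 + 3 - 1 = 7.
y[0] = 2*2 = 4
y[1] = -2*2 + 2*-2 = -8
y[2] = -2*2 + -2*-2 + 2*-2 = -4
y[3] = -3*2 + -2*-2 + -2*-2 = 2
y[4] = 1*2 + -3*-2 + -2*-2 = 12
y[5] = 1*-2 + -3*-2 = 4
y[6] = 1*-2 = -2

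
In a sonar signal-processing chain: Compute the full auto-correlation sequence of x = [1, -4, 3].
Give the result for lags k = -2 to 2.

r_xx[k] = sum_m x[m]*x[m+k], indexed from 0, for k = -2 to 2:
  r_xx[-2] = x[2]*x[0] = 3
  r_xx[-1] = x[1]*x[0] + x[2]*x[1] = -16
  r_xx[0] = x[0]*x[0] + x[1]*x[1] + x[2]*x[2] = 26
  r_xx[1] = x[0]*x[1] + x[1]*x[2] = -16
  r_xx[2] = x[0]*x[2] = 3
r_xx = [3, -16, 26, -16, 3]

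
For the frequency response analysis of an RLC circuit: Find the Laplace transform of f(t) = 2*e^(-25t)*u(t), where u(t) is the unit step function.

Standard Laplace transform pair:
e^(-at)*u(t) <-> 1/(s+a)
With a = 25: L{2*e^(-25t)*u(t)} = 2/(s+25), ROC: Re(s) > -25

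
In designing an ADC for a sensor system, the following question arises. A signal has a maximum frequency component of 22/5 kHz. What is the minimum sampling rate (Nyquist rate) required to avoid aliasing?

By the Nyquist-Shannon sampling theorem,
the minimum sampling rate (Nyquist rate) must be at least 2 * f_max.
Nyquist rate = 2 * 22/5 kHz = 44/5 kHz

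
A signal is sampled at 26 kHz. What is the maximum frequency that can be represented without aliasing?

The maximum frequency that can be represented without aliasing
is the Nyquist frequency: f_max = f_s / 2 = 26 kHz / 2 = 13 kHz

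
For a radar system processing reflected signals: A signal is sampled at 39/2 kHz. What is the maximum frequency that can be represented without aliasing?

The maximum frequency that can be represented without aliasing
is the Nyquist frequency: f_max = f_s / 2 = 39/2 kHz / 2 = 39/4 kHz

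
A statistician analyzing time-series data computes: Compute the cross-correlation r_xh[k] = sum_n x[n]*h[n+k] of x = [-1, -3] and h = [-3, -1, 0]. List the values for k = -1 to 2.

Both sequences indexed from 0 and zero outside their support.
Lags with overlap: k = -1 to 2.
  r_xh[-1] = x[1]*h[0] = 9
  r_xh[0] = x[0]*h[0] + x[1]*h[1] = 6
  r_xh[1] = x[0]*h[1] + x[1]*h[2] = 1
  r_xh[2] = x[0]*h[2] = 0
r_xh = [9, 6, 1, 0] (for k = -1, ..., 2)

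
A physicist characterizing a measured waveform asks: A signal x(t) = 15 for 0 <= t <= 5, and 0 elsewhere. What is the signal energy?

Energy = integral of |x(t)|^2 dt over the signal duration
= 15^2 * 5 = 225 * 5 = 1125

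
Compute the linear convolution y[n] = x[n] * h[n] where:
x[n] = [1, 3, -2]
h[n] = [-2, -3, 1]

y[n] = sum_k x[k]*h[n-k]. Output length = len(x) + len(h) - 1 = 3 + 3 - 1 = 5.
y[0] = 1*-2 = -2
y[1] = 3*-2 + 1*-3 = -9
y[2] = -2*-2 + 3*-3 + 1*1 = -4
y[3] = -2*-3 + 3*1 = 9
y[4] = -2*1 = -2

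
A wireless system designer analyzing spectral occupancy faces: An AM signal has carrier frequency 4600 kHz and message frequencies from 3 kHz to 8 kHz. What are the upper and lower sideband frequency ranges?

Upper sideband (USB) = fc + [fm_low, fm_high] = 4600 + [3, 8] = [4603, 4608] kHz
Lower sideband (LSB) = fc - [fm_high, fm_low] = 4600 - [8, 3] = [4592, 4597] kHz
Total occupied spectrum: 4592 kHz to 4608 kHz (plus carrier at 4600 kHz)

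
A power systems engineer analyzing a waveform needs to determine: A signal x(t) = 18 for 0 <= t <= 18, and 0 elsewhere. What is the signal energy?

Energy = integral of |x(t)|^2 dt over the signal duration
= 18^2 * 18 = 324 * 18 = 5832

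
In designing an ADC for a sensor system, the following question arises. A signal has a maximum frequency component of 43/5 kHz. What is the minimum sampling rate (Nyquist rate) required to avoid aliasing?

By the Nyquist-Shannon sampling theorem,
the minimum sampling rate (Nyquist rate) must be at least 2 * f_max.
Nyquist rate = 2 * 43/5 kHz = 86/5 kHz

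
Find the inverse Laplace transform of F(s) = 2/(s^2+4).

Standard pair: w/(s^2+w^2) <-> sin(wt)*u(t)
Recognize w^2 = 4, so w = 2; numerator 2 = 1*2.
f(t) = sin(2t)*u(t)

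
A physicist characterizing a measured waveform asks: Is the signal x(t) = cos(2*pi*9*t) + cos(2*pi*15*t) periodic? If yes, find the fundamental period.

f1 = 9 Hz, f2 = 15 Hz
Period T1 = 1/9, T2 = 1/15
Ratio T1/T2 = 15/9, which is rational.
The signal is periodic with fundamental period T = 1/GCD(9,15) = 1/3 s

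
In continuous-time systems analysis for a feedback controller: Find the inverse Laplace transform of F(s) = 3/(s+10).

Standard pair: k/(s+a) <-> k*e^(-at)*u(t)
With k=3, a=10: f(t) = 3*e^(-10t)*u(t)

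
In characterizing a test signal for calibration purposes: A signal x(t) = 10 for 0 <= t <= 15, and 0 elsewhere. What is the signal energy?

Energy = integral of |x(t)|^2 dt over the signal duration
= 10^2 * 15 = 100 * 15 = 1500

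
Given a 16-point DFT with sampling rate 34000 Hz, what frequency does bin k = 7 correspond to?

The frequency of DFT bin k is: f_k = k * f_s / N
f_7 = 7 * 34000 / 16 = 14875 Hz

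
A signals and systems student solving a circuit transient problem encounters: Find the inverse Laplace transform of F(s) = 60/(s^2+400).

Standard pair: w/(s^2+w^2) <-> sin(wt)*u(t)
Recognize w^2 = 400, so w = 20; numerator 60 = 3*20.
f(t) = 3*sin(20t)*u(t)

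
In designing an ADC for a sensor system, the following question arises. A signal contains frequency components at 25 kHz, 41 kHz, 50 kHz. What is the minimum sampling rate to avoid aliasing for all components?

The highest frequency component is f_max = 50 kHz.
Nyquist rate = 2 * f_max = 2 * 50 kHz = 100 kHz.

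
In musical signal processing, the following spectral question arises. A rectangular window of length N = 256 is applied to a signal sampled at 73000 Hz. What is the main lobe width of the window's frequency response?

For a rectangular window of length N,
the main lobe width in frequency is 2*f_s/N.
= 2*73000/256 = 9125/16 Hz
This determines the minimum frequency separation for resolving two sinusoids.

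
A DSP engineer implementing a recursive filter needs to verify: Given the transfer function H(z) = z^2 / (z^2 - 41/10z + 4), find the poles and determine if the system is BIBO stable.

Poles are roots of the denominator: z^2 - 41/10z + 4 = 0.
Quadratic formula: z = [-(-41/10) +/- sqrt((-41/10)^2 - 4*(4))] / 2
Discriminant = 1681/100 - 16 = 81/100; sqrt = 9/10.
z = (41/10 +/- 9/10) / 2 => z = 5/2 or z = 8/5.
|p1| = 5/2, |p2| = 8/5.
For BIBO stability, all poles must lie inside the unit circle (|p| < 1).
System is UNSTABLE since at least one |p| >= 1.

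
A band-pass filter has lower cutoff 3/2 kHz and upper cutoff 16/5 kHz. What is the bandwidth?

Bandwidth = f_high - f_low
= 16/5 kHz - 3/2 kHz = 17/10 kHz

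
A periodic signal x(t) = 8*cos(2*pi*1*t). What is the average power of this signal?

Average power of A*cos(wt) is A^2/2.
P = 8^2 / 2 = 64/2 = 32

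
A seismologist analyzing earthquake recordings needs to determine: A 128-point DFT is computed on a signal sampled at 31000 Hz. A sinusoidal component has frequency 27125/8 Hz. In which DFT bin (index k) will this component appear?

DFT frequency resolution = f_s/N = 31000/128 = 3875/16 Hz
Bin index k = f_signal / resolution = 27125/8 / 3875/16 = 14
The signal frequency 27125/8 Hz falls in DFT bin k = 14.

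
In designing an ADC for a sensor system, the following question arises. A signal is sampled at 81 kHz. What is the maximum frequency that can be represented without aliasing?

The maximum frequency that can be represented without aliasing
is the Nyquist frequency: f_max = f_s / 2 = 81 kHz / 2 = 81/2 kHz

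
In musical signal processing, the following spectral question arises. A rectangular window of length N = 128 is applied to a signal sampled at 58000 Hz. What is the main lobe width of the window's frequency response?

For a rectangular window of length N,
the main lobe width in frequency is 2*f_s/N.
= 2*58000/128 = 3625/4 Hz
This determines the minimum frequency separation for resolving two sinusoids.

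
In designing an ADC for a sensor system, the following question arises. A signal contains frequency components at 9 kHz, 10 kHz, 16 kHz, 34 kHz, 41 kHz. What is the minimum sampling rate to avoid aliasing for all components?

The highest frequency component is f_max = 41 kHz.
Nyquist rate = 2 * f_max = 2 * 41 kHz = 82 kHz.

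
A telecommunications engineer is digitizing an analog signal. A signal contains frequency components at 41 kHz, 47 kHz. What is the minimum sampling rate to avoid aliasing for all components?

The highest frequency component is f_max = 47 kHz.
Nyquist rate = 2 * f_max = 2 * 47 kHz = 94 kHz.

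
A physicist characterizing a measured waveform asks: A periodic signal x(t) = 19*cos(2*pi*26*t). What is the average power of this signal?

Average power of A*cos(wt) is A^2/2.
P = 19^2 / 2 = 361/2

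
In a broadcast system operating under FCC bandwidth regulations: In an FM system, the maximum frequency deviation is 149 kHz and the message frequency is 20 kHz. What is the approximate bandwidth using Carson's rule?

Carson's rule: BW = 2*(delta_f + f_m)
= 2*(149 + 20) kHz = 338 kHz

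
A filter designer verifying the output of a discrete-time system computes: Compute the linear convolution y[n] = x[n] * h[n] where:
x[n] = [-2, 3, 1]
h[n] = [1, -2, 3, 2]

y[n] = sum_k x[k]*h[n-k]. Output length = len(x) + len(h) - 1 = 3 + 4 - 1 = 6.
y[0] = -2*1 = -2
y[1] = 3*1 + -2*-2 = 7
y[2] = 1*1 + 3*-2 + -2*3 = -11
y[3] = 1*-2 + 3*3 + -2*2 = 3
y[4] = 1*3 + 3*2 = 9
y[5] = 1*2 = 2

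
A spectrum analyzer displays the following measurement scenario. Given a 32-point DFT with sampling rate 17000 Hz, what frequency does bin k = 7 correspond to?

The frequency of DFT bin k is: f_k = k * f_s / N
f_7 = 7 * 17000 / 32 = 14875/4 Hz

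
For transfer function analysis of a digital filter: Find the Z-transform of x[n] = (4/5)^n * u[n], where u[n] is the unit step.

The Z-transform of a^n * u[n] is z/(z-a) for |z| > |a|.
Here a = 4/5, so X(z) = z/(z - (4/5)) = 5z/(5z - 4)
ROC: |z| > 4/5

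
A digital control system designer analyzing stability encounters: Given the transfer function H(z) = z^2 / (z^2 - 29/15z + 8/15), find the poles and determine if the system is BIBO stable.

Poles are roots of the denominator: z^2 - 29/15z + 8/15 = 0.
Quadratic formula: z = [-(-29/15) +/- sqrt((-29/15)^2 - 4*(8/15))] / 2
Discriminant = 841/225 - 32/15 = 361/225; sqrt = 19/15.
z = (29/15 +/- 19/15) / 2 => z = 8/5 or z = 1/3.
|p1| = 8/5, |p2| = 1/3.
For BIBO stability, all poles must lie inside the unit circle (|p| < 1).
System is UNSTABLE since at least one |p| >= 1.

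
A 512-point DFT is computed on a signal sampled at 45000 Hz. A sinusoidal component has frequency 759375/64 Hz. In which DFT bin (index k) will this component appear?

DFT frequency resolution = f_s/N = 45000/512 = 5625/64 Hz
Bin index k = f_signal / resolution = 759375/64 / 5625/64 = 135
The signal frequency 759375/64 Hz falls in DFT bin k = 135.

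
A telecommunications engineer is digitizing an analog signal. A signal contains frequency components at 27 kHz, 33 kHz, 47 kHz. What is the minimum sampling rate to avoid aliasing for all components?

The highest frequency component is f_max = 47 kHz.
Nyquist rate = 2 * f_max = 2 * 47 kHz = 94 kHz.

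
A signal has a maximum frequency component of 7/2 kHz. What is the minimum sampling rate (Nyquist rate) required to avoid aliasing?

By the Nyquist-Shannon sampling theorem,
the minimum sampling rate (Nyquist rate) must be at least 2 * f_max.
Nyquist rate = 2 * 7/2 kHz = 7 kHz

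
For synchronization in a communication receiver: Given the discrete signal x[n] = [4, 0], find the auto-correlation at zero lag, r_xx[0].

The auto-correlation at zero lag r_xx[0] equals the signal energy.
r_xx[0] = sum of x[n]^2 = 4^2 + 0^2
= 16 + 0 = 16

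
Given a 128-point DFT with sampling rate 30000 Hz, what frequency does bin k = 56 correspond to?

The frequency of DFT bin k is: f_k = k * f_s / N
f_56 = 56 * 30000 / 128 = 13125 Hz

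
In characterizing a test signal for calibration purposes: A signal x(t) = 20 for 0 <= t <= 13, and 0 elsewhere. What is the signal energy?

Energy = integral of |x(t)|^2 dt over the signal duration
= 20^2 * 13 = 400 * 13 = 5200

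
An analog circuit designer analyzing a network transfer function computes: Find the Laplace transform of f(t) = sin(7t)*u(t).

Standard pair: sin(wt)*u(t) <-> w/(s^2+w^2)
With w = 7: L{sin(7t)*u(t)} = 7/(s^2+49)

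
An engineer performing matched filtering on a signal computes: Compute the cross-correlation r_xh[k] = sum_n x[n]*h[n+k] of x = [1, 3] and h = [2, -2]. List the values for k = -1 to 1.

Both sequences indexed from 0 and zero outside their support.
Lags with overlap: k = -1 to 1.
  r_xh[-1] = x[1]*h[0] = 6
  r_xh[0] = x[0]*h[0] + x[1]*h[1] = -4
  r_xh[1] = x[0]*h[1] = -2
r_xh = [6, -4, -2] (for k = -1, ..., 1)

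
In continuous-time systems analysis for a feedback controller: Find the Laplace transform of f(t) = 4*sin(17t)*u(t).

Standard pair: sin(wt)*u(t) <-> w/(s^2+w^2)
With w = 17: L{4*sin(17t)*u(t)} = 68/(s^2+289)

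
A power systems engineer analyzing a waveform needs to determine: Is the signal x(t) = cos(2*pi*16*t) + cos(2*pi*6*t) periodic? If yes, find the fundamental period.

f1 = 16 Hz, f2 = 6 Hz
Period T1 = 1/16, T2 = 1/6
Ratio T1/T2 = 6/16, which is rational.
The signal is periodic with fundamental period T = 1/GCD(16,6) = 1/2 s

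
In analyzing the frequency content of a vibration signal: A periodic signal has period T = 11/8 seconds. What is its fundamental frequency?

The fundamental frequency is the reciprocal of the period.
f = 1/T = 1/(11/8) = 8/11 Hz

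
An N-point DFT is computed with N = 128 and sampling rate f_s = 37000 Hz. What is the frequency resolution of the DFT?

DFT frequency resolution = f_s / N
= 37000 / 128 = 4625/16 Hz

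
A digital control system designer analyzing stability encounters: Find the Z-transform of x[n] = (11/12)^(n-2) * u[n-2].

Time-shifting property: if X(z) = Z{x[n]}, then Z{x[n-d]} = z^(-d) * X(z)
X(z) = z/(z - 11/12) for x[n] = (11/12)^n * u[n]
Z{x[n-2]} = z^(-2) * z/(z - 11/12) = z^(-1)/(z - 11/12)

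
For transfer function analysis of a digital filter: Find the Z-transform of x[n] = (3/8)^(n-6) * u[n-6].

Time-shifting property: if X(z) = Z{x[n]}, then Z{x[n-d]} = z^(-d) * X(z)
X(z) = z/(z - 3/8) for x[n] = (3/8)^n * u[n]
Z{x[n-6]} = z^(-6) * z/(z - 3/8) = z^(-5)/(z - 3/8)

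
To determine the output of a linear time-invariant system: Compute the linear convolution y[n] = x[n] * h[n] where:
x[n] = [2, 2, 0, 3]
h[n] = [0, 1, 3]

y[n] = sum_k x[k]*h[n-k]. Output length = len(x) + len(h) - 1 = 4 + 3 - 1 = 6.
y[0] = 2*0 = 0
y[1] = 2*0 + 2*1 = 2
y[2] = 0*0 + 2*1 + 2*3 = 8
y[3] = 3*0 + 0*1 + 2*3 = 6
y[4] = 3*1 + 0*3 = 3
y[5] = 3*3 = 9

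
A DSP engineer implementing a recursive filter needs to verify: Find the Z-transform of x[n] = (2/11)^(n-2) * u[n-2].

Time-shifting property: if X(z) = Z{x[n]}, then Z{x[n-d]} = z^(-d) * X(z)
X(z) = z/(z - 2/11) for x[n] = (2/11)^n * u[n]
Z{x[n-2]} = z^(-2) * z/(z - 2/11) = z^(-1)/(z - 2/11)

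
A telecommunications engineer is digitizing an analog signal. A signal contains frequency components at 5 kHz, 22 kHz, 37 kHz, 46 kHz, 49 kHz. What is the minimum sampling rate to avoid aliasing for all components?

The highest frequency component is f_max = 49 kHz.
Nyquist rate = 2 * f_max = 2 * 49 kHz = 98 kHz.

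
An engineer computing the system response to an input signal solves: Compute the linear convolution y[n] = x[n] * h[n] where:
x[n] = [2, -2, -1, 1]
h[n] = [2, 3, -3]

y[n] = sum_k x[k]*h[n-k]. Output length = len(x) + len(h) - 1 = 4 + 3 - 1 = 6.
y[0] = 2*2 = 4
y[1] = -2*2 + 2*3 = 2
y[2] = -1*2 + -2*3 + 2*-3 = -14
y[3] = 1*2 + -1*3 + -2*-3 = 5
y[4] = 1*3 + -1*-3 = 6
y[5] = 1*-3 = -3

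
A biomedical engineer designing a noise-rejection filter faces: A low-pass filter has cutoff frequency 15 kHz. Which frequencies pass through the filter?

A low-pass filter passes all frequencies below the cutoff frequency 15 kHz and attenuates higher frequencies.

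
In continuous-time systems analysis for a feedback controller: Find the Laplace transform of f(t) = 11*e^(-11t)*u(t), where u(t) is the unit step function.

Standard Laplace transform pair:
e^(-at)*u(t) <-> 1/(s+a)
With a = 11: L{11*e^(-11t)*u(t)} = 11/(s+11), ROC: Re(s) > -11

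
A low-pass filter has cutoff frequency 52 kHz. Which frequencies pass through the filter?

A low-pass filter passes all frequencies below the cutoff frequency 52 kHz and attenuates higher frequencies.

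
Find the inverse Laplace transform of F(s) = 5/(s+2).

Standard pair: k/(s+a) <-> k*e^(-at)*u(t)
With k=5, a=2: f(t) = 5*e^(-2t)*u(t)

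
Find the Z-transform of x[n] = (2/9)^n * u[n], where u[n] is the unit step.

The Z-transform of a^n * u[n] is z/(z-a) for |z| > |a|.
Here a = 2/9, so X(z) = z/(z - (2/9)) = 9z/(9z - 2)
ROC: |z| > 2/9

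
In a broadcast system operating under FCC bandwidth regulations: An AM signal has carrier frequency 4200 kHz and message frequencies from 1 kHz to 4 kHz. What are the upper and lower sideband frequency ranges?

Upper sideband (USB) = fc + [fm_low, fm_high] = 4200 + [1, 4] = [4201, 4204] kHz
Lower sideband (LSB) = fc - [fm_high, fm_low] = 4200 - [4, 1] = [4196, 4199] kHz
Total occupied spectrum: 4196 kHz to 4204 kHz (plus carrier at 4200 kHz)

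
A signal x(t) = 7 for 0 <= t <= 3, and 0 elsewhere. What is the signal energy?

Energy = integral of |x(t)|^2 dt over the signal duration
= 7^2 * 3 = 49 * 3 = 147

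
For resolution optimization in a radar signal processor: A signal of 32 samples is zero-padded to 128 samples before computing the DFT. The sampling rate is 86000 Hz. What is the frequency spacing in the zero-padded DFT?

Original DFT: N = 32, resolution = f_s/N = 86000/32 = 5375/2 Hz
Zero-padded DFT: N = 128, resolution = f_s/N = 86000/128 = 5375/8 Hz
Zero-padding interpolates the spectrum (finer frequency grid)
but does NOT improve the true spectral resolution (ability to resolve close frequencies).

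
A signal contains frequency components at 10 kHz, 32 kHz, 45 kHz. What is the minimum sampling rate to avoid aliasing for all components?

The highest frequency component is f_max = 45 kHz.
Nyquist rate = 2 * f_max = 2 * 45 kHz = 90 kHz.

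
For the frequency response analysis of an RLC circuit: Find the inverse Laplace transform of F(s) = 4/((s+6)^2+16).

Standard pair: w/((s+a)^2+w^2) <-> e^(-at)*sin(wt)*u(t)
With a=6, w=4: f(t) = e^(-6t)*sin(4t)*u(t)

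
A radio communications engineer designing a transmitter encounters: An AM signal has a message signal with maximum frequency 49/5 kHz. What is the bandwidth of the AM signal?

In AM (double-sideband), the bandwidth is twice the message frequency.
BW = 2 * f_m = 2 * 49/5 kHz = 98/5 kHz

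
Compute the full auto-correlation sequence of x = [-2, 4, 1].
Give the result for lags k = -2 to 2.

r_xx[k] = sum_m x[m]*x[m+k], indexed from 0, for k = -2 to 2:
  r_xx[-2] = x[2]*x[0] = -2
  r_xx[-1] = x[1]*x[0] + x[2]*x[1] = -4
  r_xx[0] = x[0]*x[0] + x[1]*x[1] + x[2]*x[2] = 21
  r_xx[1] = x[0]*x[1] + x[1]*x[2] = -4
  r_xx[2] = x[0]*x[2] = -2
r_xx = [-2, -4, 21, -4, -2]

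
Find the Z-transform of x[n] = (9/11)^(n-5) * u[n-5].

Time-shifting property: if X(z) = Z{x[n]}, then Z{x[n-d]} = z^(-d) * X(z)
X(z) = z/(z - 9/11) for x[n] = (9/11)^n * u[n]
Z{x[n-5]} = z^(-5) * z/(z - 9/11) = z^(-4)/(z - 9/11)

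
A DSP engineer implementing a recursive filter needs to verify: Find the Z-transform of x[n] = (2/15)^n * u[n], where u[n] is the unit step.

The Z-transform of a^n * u[n] is z/(z-a) for |z| > |a|.
Here a = 2/15, so X(z) = z/(z - (2/15)) = 15z/(15z - 2)
ROC: |z| > 2/15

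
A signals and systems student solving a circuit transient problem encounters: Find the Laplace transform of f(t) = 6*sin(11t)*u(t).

Standard pair: sin(wt)*u(t) <-> w/(s^2+w^2)
With w = 11: L{6*sin(11t)*u(t)} = 66/(s^2+121)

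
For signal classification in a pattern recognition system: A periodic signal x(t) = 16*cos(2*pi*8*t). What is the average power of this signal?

Average power of A*cos(wt) is A^2/2.
P = 16^2 / 2 = 256/2 = 128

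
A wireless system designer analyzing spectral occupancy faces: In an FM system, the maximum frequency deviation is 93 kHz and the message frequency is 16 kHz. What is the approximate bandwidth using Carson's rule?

Carson's rule: BW = 2*(delta_f + f_m)
= 2*(93 + 16) kHz = 218 kHz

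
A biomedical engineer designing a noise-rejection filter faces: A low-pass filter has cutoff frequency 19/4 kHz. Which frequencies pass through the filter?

A low-pass filter passes all frequencies below the cutoff frequency 19/4 kHz and attenuates higher frequencies.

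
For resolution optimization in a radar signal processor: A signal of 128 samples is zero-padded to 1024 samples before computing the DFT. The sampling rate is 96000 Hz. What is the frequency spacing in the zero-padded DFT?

Original DFT: N = 128, resolution = f_s/N = 96000/128 = 750 Hz
Zero-padded DFT: N = 1024, resolution = f_s/N = 96000/1024 = 375/4 Hz
Zero-padding interpolates the spectrum (finer frequency grid)
but does NOT improve the true spectral resolution (ability to resolve close frequencies).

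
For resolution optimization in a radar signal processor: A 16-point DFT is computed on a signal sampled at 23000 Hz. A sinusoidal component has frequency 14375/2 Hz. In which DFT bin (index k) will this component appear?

DFT frequency resolution = f_s/N = 23000/16 = 2875/2 Hz
Bin index k = f_signal / resolution = 14375/2 / 2875/2 = 5
The signal frequency 14375/2 Hz falls in DFT bin k = 5.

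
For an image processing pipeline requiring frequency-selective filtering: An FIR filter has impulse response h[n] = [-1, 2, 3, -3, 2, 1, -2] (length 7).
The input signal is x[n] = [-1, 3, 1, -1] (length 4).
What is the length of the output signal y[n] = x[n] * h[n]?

For linear convolution, the output length is:
len(y) = len(x) + len(h) - 1 = 4 + 7 - 1 = 10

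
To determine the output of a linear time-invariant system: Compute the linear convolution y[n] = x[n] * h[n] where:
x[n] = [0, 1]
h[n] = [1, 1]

y[n] = sum_k x[k]*h[n-k]. Output length = len(x) + len(h) - 1 = 2 + 2 - 1 = 3.
y[0] = 0*1 = 0
y[1] = 1*1 + 0*1 = 1
y[2] = 1*1 = 1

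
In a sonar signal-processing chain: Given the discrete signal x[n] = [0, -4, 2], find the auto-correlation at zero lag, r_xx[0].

The auto-correlation at zero lag r_xx[0] equals the signal energy.
r_xx[0] = sum of x[n]^2 = 0^2 + (-4)^2 + 2^2
= 0 + 16 + 4 = 20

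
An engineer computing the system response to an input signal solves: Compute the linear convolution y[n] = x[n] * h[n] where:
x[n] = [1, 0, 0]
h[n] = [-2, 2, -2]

y[n] = sum_k x[k]*h[n-k]. Output length = len(x) + len(h) - 1 = 3 + 3 - 1 = 5.
y[0] = 1*-2 = -2
y[1] = 0*-2 + 1*2 = 2
y[2] = 0*-2 + 0*2 + 1*-2 = -2
y[3] = 0*2 + 0*-2 = 0
y[4] = 0*-2 = 0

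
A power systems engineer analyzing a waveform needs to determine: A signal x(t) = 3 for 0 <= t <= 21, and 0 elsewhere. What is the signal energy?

Energy = integral of |x(t)|^2 dt over the signal duration
= 3^2 * 21 = 9 * 21 = 189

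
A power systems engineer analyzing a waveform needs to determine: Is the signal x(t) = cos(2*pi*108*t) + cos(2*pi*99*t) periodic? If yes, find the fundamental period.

f1 = 108 Hz, f2 = 99 Hz
Period T1 = 1/108, T2 = 1/99
Ratio T1/T2 = 99/108, which is rational.
The signal is periodic with fundamental period T = 1/GCD(108,99) = 1/9 s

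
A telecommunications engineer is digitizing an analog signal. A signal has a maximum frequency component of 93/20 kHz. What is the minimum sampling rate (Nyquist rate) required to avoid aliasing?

By the Nyquist-Shannon sampling theorem,
the minimum sampling rate (Nyquist rate) must be at least 2 * f_max.
Nyquist rate = 2 * 93/20 kHz = 93/10 kHz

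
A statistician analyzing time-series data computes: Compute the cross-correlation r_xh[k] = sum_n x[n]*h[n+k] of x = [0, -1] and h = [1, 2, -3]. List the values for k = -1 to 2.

Both sequences indexed from 0 and zero outside their support.
Lags with overlap: k = -1 to 2.
  r_xh[-1] = x[1]*h[0] = -1
  r_xh[0] = x[0]*h[0] + x[1]*h[1] = -2
  r_xh[1] = x[0]*h[1] + x[1]*h[2] = 3
  r_xh[2] = x[0]*h[2] = 0
r_xh = [-1, -2, 3, 0] (for k = -1, ..., 2)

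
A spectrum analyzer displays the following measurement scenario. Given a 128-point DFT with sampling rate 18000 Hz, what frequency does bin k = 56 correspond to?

The frequency of DFT bin k is: f_k = k * f_s / N
f_56 = 56 * 18000 / 128 = 7875 Hz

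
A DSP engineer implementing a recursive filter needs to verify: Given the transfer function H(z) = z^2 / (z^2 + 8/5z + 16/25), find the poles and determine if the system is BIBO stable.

Poles are roots of the denominator: z^2 + 8/5z + 16/25 = 0.
Quadratic formula: z = [-(8/5) +/- sqrt((8/5)^2 - 4*(16/25))] / 2
Discriminant = 64/25 - 64/25 = 0; sqrt = 0.
z = (-8/5 +/- 0) / 2 = -4/5 (repeated root).
|p1| = 4/5, |p2| = 4/5.
For BIBO stability, all poles must lie inside the unit circle (|p| < 1).
System is STABLE since both |p| < 1.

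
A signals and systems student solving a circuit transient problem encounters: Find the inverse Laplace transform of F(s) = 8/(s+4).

Standard pair: k/(s+a) <-> k*e^(-at)*u(t)
With k=8, a=4: f(t) = 8*e^(-4t)*u(t)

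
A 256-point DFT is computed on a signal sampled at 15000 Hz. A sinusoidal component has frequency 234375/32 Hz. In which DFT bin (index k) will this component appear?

DFT frequency resolution = f_s/N = 15000/256 = 1875/32 Hz
Bin index k = f_signal / resolution = 234375/32 / 1875/32 = 125
The signal frequency 234375/32 Hz falls in DFT bin k = 125.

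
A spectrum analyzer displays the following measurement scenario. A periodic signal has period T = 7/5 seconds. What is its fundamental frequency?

The fundamental frequency is the reciprocal of the period.
f = 1/T = 1/(7/5) = 5/7 Hz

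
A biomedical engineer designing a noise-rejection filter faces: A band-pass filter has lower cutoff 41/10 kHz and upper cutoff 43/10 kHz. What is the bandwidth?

Bandwidth = f_high - f_low
= 43/10 kHz - 41/10 kHz = 1/5 kHz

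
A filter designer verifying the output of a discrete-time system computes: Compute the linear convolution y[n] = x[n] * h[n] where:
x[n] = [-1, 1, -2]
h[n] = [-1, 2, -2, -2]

y[n] = sum_k x[k]*h[n-k]. Output length = len(x) + len(h) - 1 = 3 + 4 - 1 = 6.
y[0] = -1*-1 = 1
y[1] = 1*-1 + -1*2 = -3
y[2] = -2*-1 + 1*2 + -1*-2 = 6
y[3] = -2*2 + 1*-2 + -1*-2 = -4
y[4] = -2*-2 + 1*-2 = 2
y[5] = -2*-2 = 4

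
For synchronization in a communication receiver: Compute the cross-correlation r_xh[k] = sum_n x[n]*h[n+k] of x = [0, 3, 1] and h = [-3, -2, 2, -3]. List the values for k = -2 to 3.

Both sequences indexed from 0 and zero outside their support.
Lags with overlap: k = -2 to 3.
  r_xh[-2] = x[2]*h[0] = -3
  r_xh[-1] = x[1]*h[0] + x[2]*h[1] = -11
  r_xh[0] = x[0]*h[0] + x[1]*h[1] + x[2]*h[2] = -4
  r_xh[1] = x[0]*h[1] + x[1]*h[2] + x[2]*h[3] = 3
  r_xh[2] = x[0]*h[2] + x[1]*h[3] = -9
  r_xh[3] = x[0]*h[3] = 0
r_xh = [-3, -11, -4, 3, -9, 0] (for k = -2, ..., 3)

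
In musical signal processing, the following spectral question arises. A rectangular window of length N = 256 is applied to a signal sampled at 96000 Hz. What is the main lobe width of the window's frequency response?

For a rectangular window of length N,
the main lobe width in frequency is 2*f_s/N.
= 2*96000/256 = 750 Hz
This determines the minimum frequency separation for resolving two sinusoids.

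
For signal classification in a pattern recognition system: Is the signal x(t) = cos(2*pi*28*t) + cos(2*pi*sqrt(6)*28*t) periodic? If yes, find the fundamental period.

f1 = 28 Hz, f2 = 28*sqrt(6) Hz
Ratio f2/f1 = sqrt(6), which is irrational.
Since the frequency ratio is irrational, no common period exists.
The signal is not periodic.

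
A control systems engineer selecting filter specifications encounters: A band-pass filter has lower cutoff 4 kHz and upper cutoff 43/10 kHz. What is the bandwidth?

Bandwidth = f_high - f_low
= 43/10 kHz - 4 kHz = 3/10 kHz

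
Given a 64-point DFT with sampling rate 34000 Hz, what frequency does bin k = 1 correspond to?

The frequency of DFT bin k is: f_k = k * f_s / N
f_1 = 1 * 34000 / 64 = 2125/4 Hz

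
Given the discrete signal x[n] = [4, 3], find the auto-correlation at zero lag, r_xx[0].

The auto-correlation at zero lag r_xx[0] equals the signal energy.
r_xx[0] = sum of x[n]^2 = 4^2 + 3^2
= 16 + 9 = 25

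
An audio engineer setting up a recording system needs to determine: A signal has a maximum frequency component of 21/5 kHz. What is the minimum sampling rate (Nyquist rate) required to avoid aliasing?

By the Nyquist-Shannon sampling theorem,
the minimum sampling rate (Nyquist rate) must be at least 2 * f_max.
Nyquist rate = 2 * 21/5 kHz = 42/5 kHz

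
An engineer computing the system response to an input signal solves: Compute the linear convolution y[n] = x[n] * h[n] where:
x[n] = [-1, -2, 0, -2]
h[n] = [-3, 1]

y[n] = sum_k x[k]*h[n-k]. Output length = len(x) + len(h) - 1 = 4 + 2 - 1 = 5.
y[0] = -1*-3 = 3
y[1] = -2*-3 + -1*1 = 5
y[2] = 0*-3 + -2*1 = -2
y[3] = -2*-3 + 0*1 = 6
y[4] = -2*1 = -2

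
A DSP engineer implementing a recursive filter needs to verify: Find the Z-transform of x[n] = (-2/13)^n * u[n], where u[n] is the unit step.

The Z-transform of a^n * u[n] is z/(z-a) for |z| > |a|.
Here a = -2/13, so X(z) = z/(z - (-2/13)) = 13z/(13z + 2)
ROC: |z| > 2/13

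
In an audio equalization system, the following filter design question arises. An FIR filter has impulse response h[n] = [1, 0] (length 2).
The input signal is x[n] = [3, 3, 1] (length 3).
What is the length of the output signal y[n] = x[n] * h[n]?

For linear convolution, the output length is:
len(y) = len(x) + len(h) - 1 = 3 + 2 - 1 = 4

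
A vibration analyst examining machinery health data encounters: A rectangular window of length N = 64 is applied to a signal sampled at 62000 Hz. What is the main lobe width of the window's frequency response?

For a rectangular window of length N,
the main lobe width in frequency is 2*f_s/N.
= 2*62000/64 = 3875/2 Hz
This determines the minimum frequency separation for resolving two sinusoids.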